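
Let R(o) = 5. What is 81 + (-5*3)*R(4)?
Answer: 6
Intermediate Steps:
81 + (-5*3)*R(4) = 81 - 5*3*5 = 81 - 15*5 = 81 - 75 = 6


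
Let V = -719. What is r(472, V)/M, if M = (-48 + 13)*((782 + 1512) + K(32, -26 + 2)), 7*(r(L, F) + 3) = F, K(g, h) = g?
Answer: 74/56987 ≈ 0.0012985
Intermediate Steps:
r(L, F) = -3 + F/7
M = -81410 (M = (-48 + 13)*((782 + 1512) + 32) = -35*(2294 + 32) = -35*2326 = -81410)
r(472, V)/M = (-3 + (⅐)*(-719))/(-81410) = (-3 - 719/7)*(-1/81410) = -740/7*(-1/81410) = 74/56987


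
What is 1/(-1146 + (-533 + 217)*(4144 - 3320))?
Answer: -1/261530 ≈ -3.8237e-6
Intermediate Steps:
1/(-1146 + (-533 + 217)*(4144 - 3320)) = 1/(-1146 - 316*824) = 1/(-1146 - 260384) = 1/(-261530) = -1/261530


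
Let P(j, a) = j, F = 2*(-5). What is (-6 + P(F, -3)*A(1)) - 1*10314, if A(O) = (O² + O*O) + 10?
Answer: -10440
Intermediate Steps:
A(O) = 10 + 2*O² (A(O) = (O² + O²) + 10 = 2*O² + 10 = 10 + 2*O²)
F = -10
(-6 + P(F, -3)*A(1)) - 1*10314 = (-6 - 10*(10 + 2*1²)) - 1*10314 = (-6 - 10*(10 + 2*1)) - 10314 = (-6 - 10*(10 + 2)) - 10314 = (-6 - 10*12) - 10314 = (-6 - 120) - 10314 = -126 - 10314 = -10440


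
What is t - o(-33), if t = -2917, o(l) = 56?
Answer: -2973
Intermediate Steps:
t - o(-33) = -2917 - 1*56 = -2917 - 56 = -2973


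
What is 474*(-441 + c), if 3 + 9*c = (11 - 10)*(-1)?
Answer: -627734/3 ≈ -2.0924e+5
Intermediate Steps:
c = -4/9 (c = -1/3 + ((11 - 10)*(-1))/9 = -1/3 + (1*(-1))/9 = -1/3 + (1/9)*(-1) = -1/3 - 1/9 = -4/9 ≈ -0.44444)
474*(-441 + c) = 474*(-441 - 4/9) = 474*(-3973/9) = -627734/3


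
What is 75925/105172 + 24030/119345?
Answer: 2317710457/2510350468 ≈ 0.92326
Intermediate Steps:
75925/105172 + 24030/119345 = 75925*(1/105172) + 24030*(1/119345) = 75925/105172 + 4806/23869 = 2317710457/2510350468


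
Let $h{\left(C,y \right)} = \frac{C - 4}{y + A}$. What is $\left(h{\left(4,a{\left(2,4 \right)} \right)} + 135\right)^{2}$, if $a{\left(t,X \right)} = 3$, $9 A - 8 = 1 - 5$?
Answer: $18225$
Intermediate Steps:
$A = \frac{4}{9}$ ($A = \frac{8}{9} + \frac{1 - 5}{9} = \frac{8}{9} + \frac{1}{9} \left(-4\right) = \frac{8}{9} - \frac{4}{9} = \frac{4}{9} \approx 0.44444$)
$h{\left(C,y \right)} = \frac{-4 + C}{\frac{4}{9} + y}$ ($h{\left(C,y \right)} = \frac{C - 4}{y + \frac{4}{9}} = \frac{-4 + C}{\frac{4}{9} + y}$)
$\left(h{\left(4,a{\left(2,4 \right)} \right)} + 135\right)^{2} = \left(\frac{9 \left(-4 + 4\right)}{4 + 9 \cdot 3} + 135\right)^{2} = \left(9 \frac{1}{4 + 27} \cdot 0 + 135\right)^{2} = \left(9 \cdot \frac{1}{31} \cdot 0 + 135\right)^{2} = \left(0 + 135\right)^{2} = 135^{2} = 18225$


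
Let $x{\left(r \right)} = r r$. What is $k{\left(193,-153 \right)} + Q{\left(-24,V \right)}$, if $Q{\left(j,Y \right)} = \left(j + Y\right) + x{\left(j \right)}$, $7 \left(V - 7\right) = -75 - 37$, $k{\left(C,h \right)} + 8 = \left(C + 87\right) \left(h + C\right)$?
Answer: $11735$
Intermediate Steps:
$x{\left(r \right)} = r^{2}$
$k{\left(C,h \right)} = -8 + \left(87 + C\right) \left(C + h\right)$ ($k{\left(C,h \right)} = -8 + \left(C + 87\right) \left(h + C\right) = -8 + \left(87 + C\right) \left(C + h\right)$)
$V = -9$ ($V = 7 + \frac{-75 - 37}{7} = 7 + \frac{1}{7} \left(-112\right) = 7 - 16 = -9$)
$Q{\left(j,Y \right)} = Y + j + j^{2}$ ($Q{\left(j,Y \right)} = \left(j + Y\right) + j^{2} = \left(Y + j\right) + j^{2} = Y + j + j^{2}$)
$k{\left(193,-153 \right)} + Q{\left(-24,V \right)} = \left(-8 + 193^{2} + 87 \cdot 193 + 87 \left(-153\right) + 193 \left(-153\right)\right) - \left(33 - 576\right) = \left(-8 + 37249 + 16791 - 13311 - 29529\right) - -543 = 11192 + 543 = 11735$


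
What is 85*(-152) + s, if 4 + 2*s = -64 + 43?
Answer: -25865/2 ≈ -12933.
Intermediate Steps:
s = -25/2 (s = -2 + (-64 + 43)/2 = -2 + (1/2)*(-21) = -2 - 21/2 = -25/2 ≈ -12.500)
85*(-152) + s = 85*(-152) - 25/2 = -12920 - 25/2 = -25865/2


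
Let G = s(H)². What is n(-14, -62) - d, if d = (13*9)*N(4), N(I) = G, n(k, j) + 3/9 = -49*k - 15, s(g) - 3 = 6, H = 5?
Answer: -26419/3 ≈ -8806.3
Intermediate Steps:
s(g) = 9 (s(g) = 3 + 6 = 9)
n(k, j) = -46/3 - 49*k (n(k, j) = -⅓ + (-49*k - 15) = -⅓ + (-15 - 49*k) = -46/3 - 49*k)
G = 81 (G = 9² = 81)
N(I) = 81
d = 9477 (d = (13*9)*81 = 117*81 = 9477)
n(-14, -62) - d = (-46/3 - 49*(-14)) - 1*9477 = (-46/3 + 686) - 9477 = 2012/3 - 9477 = -26419/3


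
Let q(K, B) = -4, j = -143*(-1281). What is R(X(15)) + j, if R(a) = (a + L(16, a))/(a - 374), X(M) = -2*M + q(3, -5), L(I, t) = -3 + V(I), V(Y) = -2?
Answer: 24912901/136 ≈ 1.8318e+5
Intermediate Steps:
L(I, t) = -5 (L(I, t) = -3 - 2 = -5)
j = 183183
X(M) = -4 - 2*M (X(M) = -2*M - 4 = -4 - 2*M)
R(a) = (-5 + a)/(-374 + a) (R(a) = (a - 5)/(a - 374) = (-5 + a)/(-374 + a))
R(X(15)) + j = (-5 + (-4 - 2*15))/(-374 + (-4 - 2*15)) + 183183 = (-5 + (-4 - 30))/(-374 + (-4 - 30)) + 183183 = (-5 - 34)/(-374 - 34) + 183183 = -39/(-408) + 183183 = -1/408*(-39) + 183183 = 13/136 + 183183 = 24912901/136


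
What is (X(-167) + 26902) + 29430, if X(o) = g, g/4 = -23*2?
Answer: 56148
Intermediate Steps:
g = -184 (g = 4*(-23*2) = 4*(-46) = -184)
X(o) = -184
(X(-167) + 26902) + 29430 = (-184 + 26902) + 29430 = 26718 + 29430 = 56148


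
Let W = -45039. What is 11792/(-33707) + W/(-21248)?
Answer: 1267573157/716206336 ≈ 1.7698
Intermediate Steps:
11792/(-33707) + W/(-21248) = 11792/(-33707) - 45039/(-21248) = 11792*(-1/33707) - 45039*(-1/21248) = -11792/33707 + 45039/21248 = 1267573157/716206336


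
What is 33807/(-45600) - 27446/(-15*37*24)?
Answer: 6676903/5061600 ≈ 1.3191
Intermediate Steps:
33807/(-45600) - 27446/(-15*37*24) = 33807*(-1/45600) - 27446/((-555*24)) = -11269/15200 - 27446/(-13320) = -11269/15200 - 27446*(-1/13320) = -11269/15200 + 13723/6660 = 6676903/5061600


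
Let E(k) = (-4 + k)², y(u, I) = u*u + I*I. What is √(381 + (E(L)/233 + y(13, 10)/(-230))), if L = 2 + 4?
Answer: √1090879808470/53590 ≈ 19.490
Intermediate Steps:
y(u, I) = I² + u² (y(u, I) = u² + I² = I² + u²)
L = 6
√(381 + (E(L)/233 + y(13, 10)/(-230))) = √(381 + ((-4 + 6)²/233 + (10² + 13²)/(-230))) = √(381 + (2²*(1/233) + (100 + 169)*(-1/230))) = √(381 + (4*(1/233) + 269*(-1/230))) = √(381 + (4/233 - 269/230)) = √(381 - 61757/53590) = √(20356033/53590) = √1090879808470/53590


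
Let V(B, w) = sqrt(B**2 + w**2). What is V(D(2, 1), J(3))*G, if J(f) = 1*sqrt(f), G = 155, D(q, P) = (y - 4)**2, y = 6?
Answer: 155*sqrt(19) ≈ 675.63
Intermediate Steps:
D(q, P) = 4 (D(q, P) = (6 - 4)**2 = 2**2 = 4)
J(f) = sqrt(f)
V(D(2, 1), J(3))*G = sqrt(4**2 + (sqrt(3))**2)*155 = sqrt(16 + 3)*155 = sqrt(19)*155 = 155*sqrt(19)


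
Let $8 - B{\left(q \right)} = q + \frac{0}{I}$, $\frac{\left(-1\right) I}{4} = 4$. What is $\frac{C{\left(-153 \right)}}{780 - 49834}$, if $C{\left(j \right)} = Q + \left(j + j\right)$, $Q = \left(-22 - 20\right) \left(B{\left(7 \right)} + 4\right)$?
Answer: $\frac{258}{24527} \approx 0.010519$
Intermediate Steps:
$I = -16$ ($I = \left(-4\right) 4 = -16$)
$B{\left(q \right)} = 8 - q$ ($B{\left(q \right)} = 8 - \left(q + \frac{0}{-16}\right) = 8 - \left(q + 0 \left(- \frac{1}{16}\right)\right) = 8 - \left(q + 0\right) = 8 - q$)
$Q = -210$ ($Q = \left(-22 - 20\right) \left(\left(8 - 7\right) + 4\right) = - 42 \left(\left(8 - 7\right) + 4\right) = - 42 \left(1 + 4\right) = \left(-42\right) 5 = -210$)
$C{\left(j \right)} = -210 + 2 j$ ($C{\left(j \right)} = -210 + \left(j + j\right) = -210 + 2 j$)
$\frac{C{\left(-153 \right)}}{780 - 49834} = \frac{-210 + 2 \left(-153\right)}{780 - 49834} = \frac{-210 - 306}{-49054} = \left(-516\right) \left(- \frac{1}{49054}\right) = \frac{258}{24527}$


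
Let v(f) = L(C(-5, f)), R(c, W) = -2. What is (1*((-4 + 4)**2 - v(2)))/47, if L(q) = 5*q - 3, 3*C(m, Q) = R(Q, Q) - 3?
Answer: 34/141 ≈ 0.24113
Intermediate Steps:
C(m, Q) = -5/3 (C(m, Q) = (-2 - 3)/3 = (1/3)*(-5) = -5/3)
L(q) = -3 + 5*q
v(f) = -34/3 (v(f) = -3 + 5*(-5/3) = -3 - 25/3 = -34/3)
(1*((-4 + 4)**2 - v(2)))/47 = (1*((-4 + 4)**2 - 1*(-34/3)))/47 = (1*(0**2 + 34/3))*(1/47) = (1*(0 + 34/3))*(1/47) = (1*(34/3))*(1/47) = (34/3)*(1/47) = 34/141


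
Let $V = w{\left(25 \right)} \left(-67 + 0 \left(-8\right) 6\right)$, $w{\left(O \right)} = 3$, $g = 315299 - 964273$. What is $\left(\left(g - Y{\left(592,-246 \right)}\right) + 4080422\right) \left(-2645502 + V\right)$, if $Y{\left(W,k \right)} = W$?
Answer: $-9077026011768$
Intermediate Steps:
$g = -648974$
$V = -201$ ($V = 3 \left(-67 + 0 \left(-8\right) 6\right) = 3 \left(-67 + 0 \cdot 6\right) = 3 \left(-67 + 0\right) = 3 \left(-67\right) = -201$)
$\left(\left(g - Y{\left(592,-246 \right)}\right) + 4080422\right) \left(-2645502 + V\right) = \left(\left(-648974 - 592\right) + 4080422\right) \left(-2645502 - 201\right) = \left(\left(-648974 - 592\right) + 4080422\right) \left(-2645703\right) = \left(-649566 + 4080422\right) \left(-2645703\right) = 3430856 \left(-2645703\right) = -9077026011768$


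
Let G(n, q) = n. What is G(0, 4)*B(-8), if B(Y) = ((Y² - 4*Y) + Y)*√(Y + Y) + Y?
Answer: 0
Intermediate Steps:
B(Y) = Y + √2*√Y*(Y² - 3*Y) (B(Y) = (Y² - 3*Y)*√(2*Y) + Y = (Y² - 3*Y)*(√2*√Y) + Y = √2*√Y*(Y² - 3*Y) + Y = Y + √2*√Y*(Y² - 3*Y))
G(0, 4)*B(-8) = 0*(-8 + √2*(-8)^(5/2) - 3*√2*(-8)^(3/2)) = 0*(-8 + √2*(128*I*√2) - 3*√2*(-16*I*√2)) = 0*(-8 + 256*I + 96*I) = 0*(-8 + 352*I) = 0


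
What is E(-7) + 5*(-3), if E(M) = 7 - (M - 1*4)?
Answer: 3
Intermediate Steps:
E(M) = 11 - M (E(M) = 7 - (M - 4) = 7 - (-4 + M) = 7 + (4 - M) = 11 - M)
E(-7) + 5*(-3) = (11 - 1*(-7)) + 5*(-3) = (11 + 7) - 15 = 18 - 15 = 3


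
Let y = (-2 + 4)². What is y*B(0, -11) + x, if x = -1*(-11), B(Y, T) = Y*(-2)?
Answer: 11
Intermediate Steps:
B(Y, T) = -2*Y
y = 4 (y = 2² = 4)
x = 11
y*B(0, -11) + x = 4*(-2*0) + 11 = 4*0 + 11 = 0 + 11 = 11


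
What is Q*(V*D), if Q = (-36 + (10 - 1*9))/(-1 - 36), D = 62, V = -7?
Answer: -15190/37 ≈ -410.54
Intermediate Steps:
Q = 35/37 (Q = (-36 + (10 - 9))/(-37) = (-36 + 1)*(-1/37) = -35*(-1/37) = 35/37 ≈ 0.94595)
Q*(V*D) = 35*(-7*62)/37 = (35/37)*(-434) = -15190/37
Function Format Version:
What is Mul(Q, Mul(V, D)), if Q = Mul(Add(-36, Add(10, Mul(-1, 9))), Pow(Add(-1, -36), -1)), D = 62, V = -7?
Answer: Rational(-15190, 37) ≈ -410.54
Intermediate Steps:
Q = Rational(35, 37) (Q = Mul(Add(-36, Add(10, -9)), Pow(-37, -1)) = Mul(Add(-36, 1), Rational(-1, 37)) = Mul(-35, Rational(-1, 37)) = Rational(35, 37) ≈ 0.94595)
Mul(Q, Mul(V, D)) = Mul(Rational(35, 37), Mul(-7, 62)) = Mul(Rational(35, 37), -434) = Rational(-15190, 37)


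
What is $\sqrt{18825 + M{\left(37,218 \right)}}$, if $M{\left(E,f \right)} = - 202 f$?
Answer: $i \sqrt{25211} \approx 158.78 i$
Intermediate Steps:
$\sqrt{18825 + M{\left(37,218 \right)}} = \sqrt{18825 - 44036} = \sqrt{-25211} = i \sqrt{25211}$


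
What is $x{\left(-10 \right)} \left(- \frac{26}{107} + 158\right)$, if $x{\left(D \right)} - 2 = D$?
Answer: $- \frac{135040}{107} \approx -1262.1$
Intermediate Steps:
$x{\left(D \right)} = 2 + D$
$x{\left(-10 \right)} \left(- \frac{26}{107} + 158\right) = \left(2 - 10\right) \left(- \frac{26}{107} + 158\right) = - 8 \left(\left(-26\right) \frac{1}{107} + 158\right) = - 8 \left(- \frac{26}{107} + 158\right) = \left(-8\right) \frac{16880}{107} = - \frac{135040}{107}$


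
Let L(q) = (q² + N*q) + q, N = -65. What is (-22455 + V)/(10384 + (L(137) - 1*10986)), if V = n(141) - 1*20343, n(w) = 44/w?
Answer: -6034474/1325259 ≈ -4.5534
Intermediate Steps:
L(q) = q² - 64*q (L(q) = (q² - 65*q) + q = q² - 64*q)
V = -2868319/141 (V = 44/141 - 1*20343 = 44*(1/141) - 20343 = 44/141 - 20343 = -2868319/141 ≈ -20343.)
(-22455 + V)/(10384 + (L(137) - 1*10986)) = (-22455 - 2868319/141)/(10384 + (137*(-64 + 137) - 1*10986)) = -6034474/(141*(10384 + (137*73 - 10986))) = -6034474/(141*(10384 + (10001 - 10986))) = -6034474/(141*(10384 - 985)) = -6034474/141/9399 = -6034474/141*1/9399 = -6034474/1325259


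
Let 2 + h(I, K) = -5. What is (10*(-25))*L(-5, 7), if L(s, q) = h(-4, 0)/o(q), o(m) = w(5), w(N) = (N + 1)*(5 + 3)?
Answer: 875/24 ≈ 36.458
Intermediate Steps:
w(N) = 8 + 8*N (w(N) = (1 + N)*8 = 8 + 8*N)
o(m) = 48 (o(m) = 8 + 8*5 = 8 + 40 = 48)
h(I, K) = -7 (h(I, K) = -2 - 5 = -7)
L(s, q) = -7/48
(10*(-25))*L(-5, 7) = (10*(-25))*(-7/48) = -250*(-7/48) = 875/24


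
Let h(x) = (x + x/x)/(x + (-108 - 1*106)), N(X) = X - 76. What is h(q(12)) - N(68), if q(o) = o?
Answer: 1603/202 ≈ 7.9356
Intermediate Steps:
N(X) = -76 + X
h(x) = (1 + x)/(-214 + x) (h(x) = (x + 1)/(x + (-108 - 106)) = (1 + x)/(x - 214) = (1 + x)/(-214 + x))
h(q(12)) - N(68) = (1 + 12)/(-214 + 12) - (-76 + 68) = 13/(-202) - 1*(-8) = -1/202*13 + 8 = -13/202 + 8 = 1603/202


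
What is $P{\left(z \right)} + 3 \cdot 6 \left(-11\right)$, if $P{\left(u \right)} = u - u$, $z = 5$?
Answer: $-198$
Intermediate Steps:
$P{\left(u \right)} = 0$
$P{\left(z \right)} + 3 \cdot 6 \left(-11\right) = 0 + 3 \cdot 6 \left(-11\right) = 0 + 18 \left(-11\right) = 0 - 198 = -198$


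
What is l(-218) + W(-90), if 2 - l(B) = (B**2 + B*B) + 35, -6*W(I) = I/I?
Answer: -570487/6 ≈ -95081.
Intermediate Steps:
W(I) = -1/6 (W(I) = -I/(6*I) = -1/6*1 = -1/6)
l(B) = -33 - 2*B**2 (l(B) = 2 - ((B**2 + B*B) + 35) = 2 - ((B**2 + B**2) + 35) = 2 - (2*B**2 + 35) = 2 - (35 + 2*B**2) = 2 + (-35 - 2*B**2) = -33 - 2*B**2)
l(-218) + W(-90) = (-33 - 2*(-218)**2) - 1/6 = (-33 - 2*47524) - 1/6 = (-33 - 95048) - 1/6 = -95081 - 1/6 = -570487/6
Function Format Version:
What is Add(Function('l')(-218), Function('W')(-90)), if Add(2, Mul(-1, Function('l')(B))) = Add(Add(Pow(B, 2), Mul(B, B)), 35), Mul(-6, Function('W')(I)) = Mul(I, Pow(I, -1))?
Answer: Rational(-570487, 6) ≈ -95081.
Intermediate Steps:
Function('W')(I) = Rational(-1, 6) (Function('W')(I) = Mul(Rational(-1, 6), Mul(I, Pow(I, -1))) = Mul(Rational(-1, 6), 1) = Rational(-1, 6))
Function('l')(B) = Add(-33, Mul(-2, Pow(B, 2))) (Function('l')(B) = Add(2, Mul(-1, Add(Add(Pow(B, 2), Mul(B, B)), 35))) = Add(2, Mul(-1, Add(Add(Pow(B, 2), Pow(B, 2)), 35))) = Add(2, Mul(-1, Add(Mul(2, Pow(B, 2)), 35))) = Add(2, Mul(-1, Add(35, Mul(2, Pow(B, 2))))) = Add(2, Add(-35, Mul(-2, Pow(B, 2)))) = Add(-33, Mul(-2, Pow(B, 2))))
Add(Function('l')(-218), Function('W')(-90)) = Add(Add(-33, Mul(-2, Pow(-218, 2))), Rational(-1, 6)) = Add(Add(-33, Mul(-2, 47524)), Rational(-1, 6)) = Add(Add(-33, -95048), Rational(-1, 6)) = Add(-95081, Rational(-1, 6)) = Rational(-570487, 6)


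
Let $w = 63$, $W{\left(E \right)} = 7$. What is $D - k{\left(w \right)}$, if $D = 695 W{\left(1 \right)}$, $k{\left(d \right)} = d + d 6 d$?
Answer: $-19012$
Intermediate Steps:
$k{\left(d \right)} = d + 6 d^{2}$ ($k{\left(d \right)} = d + 6 d d = d + 6 d^{2}$)
$D = 4865$ ($D = 695 \cdot 7 = 4865$)
$D - k{\left(w \right)} = 4865 - 63 \left(1 + 6 \cdot 63\right) = 4865 - 63 \left(1 + 378\right) = 4865 - 63 \cdot 379 = 4865 - 23877 = -19012$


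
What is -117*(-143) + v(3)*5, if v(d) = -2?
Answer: 16721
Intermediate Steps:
-117*(-143) + v(3)*5 = -117*(-143) - 2*5 = 16731 - 10 = 16721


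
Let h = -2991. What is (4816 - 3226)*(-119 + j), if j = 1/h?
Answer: -188642900/997 ≈ -1.8921e+5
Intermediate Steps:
j = -1/2991 (j = 1/(-2991) = -1/2991 ≈ -0.00033434)
(4816 - 3226)*(-119 + j) = (4816 - 3226)*(-119 - 1/2991) = 1590*(-355930/2991) = -188642900/997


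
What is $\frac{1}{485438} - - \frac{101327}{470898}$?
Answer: $\frac{12297111781}{57147945831} \approx 0.21518$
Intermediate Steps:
$\frac{1}{485438} - - \frac{101327}{470898} = \frac{1}{485438} + \frac{101327}{470898} = \frac{12297111781}{57147945831}$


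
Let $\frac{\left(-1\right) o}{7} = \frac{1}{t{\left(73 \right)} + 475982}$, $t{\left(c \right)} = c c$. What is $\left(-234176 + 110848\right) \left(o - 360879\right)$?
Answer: $\frac{21421460952867328}{481311} \approx 4.4506 \cdot 10^{10}$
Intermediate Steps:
$t{\left(c \right)} = c^{2}$
$o = - \frac{7}{481311}$ ($o = - \frac{7}{73^{2} + 475982} = - \frac{7}{5329 + 475982} = - \frac{7}{481311} \approx -1.4544 \cdot 10^{-5}$)
$\left(-234176 + 110848\right) \left(o - 360879\right) = \left(-234176 + 110848\right) \left(- \frac{7}{481311} - 360879\right) = \left(-123328\right) \left(- \frac{173695032376}{481311}\right) = \frac{21421460952867328}{481311}$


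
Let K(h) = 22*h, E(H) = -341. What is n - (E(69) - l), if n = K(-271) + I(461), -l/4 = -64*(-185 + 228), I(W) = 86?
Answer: 5473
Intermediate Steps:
l = 11008 (l = -(-256)*(-185 + 228) = -(-256)*43 = -4*(-2752) = 11008)
n = -5876 (n = 22*(-271) + 86 = -5962 + 86 = -5876)
n - (E(69) - l) = -5876 - (-341 - 1*11008) = -5876 - (-341 - 11008) = -5876 - 1*(-11349) = -5876 + 11349 = 5473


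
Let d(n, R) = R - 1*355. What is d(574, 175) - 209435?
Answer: -209615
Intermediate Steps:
d(n, R) = -355 + R (d(n, R) = R - 355 = -355 + R)
d(574, 175) - 209435 = (-355 + 175) - 209435 = -180 - 209435 = -209615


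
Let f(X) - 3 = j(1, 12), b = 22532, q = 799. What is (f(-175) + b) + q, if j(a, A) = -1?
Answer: 23333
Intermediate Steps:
f(X) = 2 (f(X) = 3 - 1 = 2)
(f(-175) + b) + q = (2 + 22532) + 799 = 22534 + 799 = 23333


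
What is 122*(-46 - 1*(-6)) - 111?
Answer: -4991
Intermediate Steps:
122*(-46 - 1*(-6)) - 111 = 122*(-46 + 6) - 111 = 122*(-40) - 111 = -4880 - 111 = -4991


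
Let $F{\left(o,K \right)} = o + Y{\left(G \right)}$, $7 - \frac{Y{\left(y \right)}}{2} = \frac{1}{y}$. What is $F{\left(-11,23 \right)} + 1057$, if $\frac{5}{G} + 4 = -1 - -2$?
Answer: $\frac{5306}{5} \approx 1061.2$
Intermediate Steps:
$G = - \frac{5}{3}$ ($G = \frac{5}{-4 - -1} = \frac{5}{-4 + \left(-1 + 2\right)} = \frac{5}{-4 + 1} = \frac{5}{-3} = 5 \left(- \frac{1}{3}\right) = - \frac{5}{3} \approx -1.6667$)
$Y{\left(y \right)} = 14 - \frac{2}{y}$
$F{\left(o,K \right)} = \frac{76}{5} + o$ ($F{\left(o,K \right)} = o + \left(14 - \frac{2}{- \frac{5}{3}}\right) = o + \left(14 - - \frac{6}{5}\right) = o + \left(14 + \frac{6}{5}\right) = o + \frac{76}{5} = \frac{76}{5} + o$)
$F{\left(-11,23 \right)} + 1057 = \left(\frac{76}{5} - 11\right) + 1057 = \frac{21}{5} + 1057 = \frac{5306}{5}$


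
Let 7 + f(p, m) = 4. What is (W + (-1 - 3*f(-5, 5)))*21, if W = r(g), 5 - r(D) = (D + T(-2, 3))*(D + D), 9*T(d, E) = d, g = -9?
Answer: -3213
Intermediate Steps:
T(d, E) = d/9
f(p, m) = -3 (f(p, m) = -7 + 4 = -3)
r(D) = 5 - 2*D*(-2/9 + D) (r(D) = 5 - (D + (1/9)*(-2))*(D + D) = 5 - (D - 2/9)*2*D = 5 - (-2/9 + D)*2*D = 5 - 2*D*(-2/9 + D))
W = -161 (W = 5 - 2*(-9)**2 + (4/9)*(-9) = 5 - 2*81 - 4 = 5 - 162 - 4 = -161)
(W + (-1 - 3*f(-5, 5)))*21 = (-161 + (-1 - 3*(-3)))*21 = (-161 + (-1 + 9))*21 = (-161 + 8)*21 = -153*21 = -3213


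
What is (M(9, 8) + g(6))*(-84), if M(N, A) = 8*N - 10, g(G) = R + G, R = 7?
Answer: -6300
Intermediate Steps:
g(G) = 7 + G
M(N, A) = -10 + 8*N
(M(9, 8) + g(6))*(-84) = ((-10 + 8*9) + (7 + 6))*(-84) = ((-10 + 72) + 13)*(-84) = (62 + 13)*(-84) = 75*(-84) = -6300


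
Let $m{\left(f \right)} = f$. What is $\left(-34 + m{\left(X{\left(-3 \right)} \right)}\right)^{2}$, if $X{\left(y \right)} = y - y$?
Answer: $1156$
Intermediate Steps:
$X{\left(y \right)} = 0$
$\left(-34 + m{\left(X{\left(-3 \right)} \right)}\right)^{2} = \left(-34 + 0\right)^{2} = \left(-34\right)^{2} = 1156$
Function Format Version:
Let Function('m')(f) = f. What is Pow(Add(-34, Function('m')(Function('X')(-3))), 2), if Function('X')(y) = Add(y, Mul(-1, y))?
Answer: 1156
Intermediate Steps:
Function('X')(y) = 0
Pow(Add(-34, Function('m')(Function('X')(-3))), 2) = Pow(Add(-34, 0), 2) = Pow(-34, 2) = 1156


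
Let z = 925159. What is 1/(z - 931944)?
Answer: -1/6785 ≈ -0.00014738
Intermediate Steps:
1/(z - 931944) = 1/(925159 - 931944) = 1/(-6785) = -1/6785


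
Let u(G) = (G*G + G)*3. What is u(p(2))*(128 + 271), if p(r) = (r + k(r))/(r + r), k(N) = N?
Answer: 2394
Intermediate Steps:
p(r) = 1 (p(r) = (r + r)/(r + r) = (2*r)/((2*r)) = (2*r)*(1/(2*r)) = 1)
u(G) = 3*G + 3*G**2 (u(G) = (G**2 + G)*3 = (G + G**2)*3 = 3*G + 3*G**2)
u(p(2))*(128 + 271) = (3*1*(1 + 1))*(128 + 271) = (3*1*2)*399 = 6*399 = 2394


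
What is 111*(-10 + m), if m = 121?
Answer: 12321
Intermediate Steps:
111*(-10 + m) = 111*(-10 + 121) = 111*111 = 12321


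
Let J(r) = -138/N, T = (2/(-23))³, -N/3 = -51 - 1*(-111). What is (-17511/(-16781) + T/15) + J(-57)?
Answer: 739162229/408348854 ≈ 1.8101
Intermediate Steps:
N = -180 (N = -3*(-51 - 1*(-111)) = -3*(-51 + 111) = -3*60 = -180)
T = -8/12167 (T = (2*(-1/23))³ = (-2/23)³ = -8/12167 ≈ -0.00065752)
J(r) = 23/30 (J(r) = -138/(-180) = -138*(-1/180) = 23/30)
(-17511/(-16781) + T/15) + J(-57) = (-17511/(-16781) - 8/12167/15) + 23/30 = (-17511*(-1/16781) - 8/12167*1/15) + 23/30 = (17511/16781 - 8/182505) + 23/30 = 3195710807/3062616405 + 23/30 = 739162229/408348854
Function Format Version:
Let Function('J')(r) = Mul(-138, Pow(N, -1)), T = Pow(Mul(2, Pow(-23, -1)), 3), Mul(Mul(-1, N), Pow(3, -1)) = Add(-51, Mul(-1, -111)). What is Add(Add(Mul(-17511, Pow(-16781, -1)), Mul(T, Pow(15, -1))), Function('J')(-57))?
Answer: Rational(739162229, 408348854) ≈ 1.8101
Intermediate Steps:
N = -180 (N = Mul(-3, Add(-51, Mul(-1, -111))) = Mul(-3, Add(-51, 111)) = Mul(-3, 60) = -180)
T = Rational(-8, 12167) (T = Pow(Mul(2, Rational(-1, 23)), 3) = Pow(Rational(-2, 23), 3) = Rational(-8, 12167) ≈ -0.00065752)
Function('J')(r) = Rational(23, 30) (Function('J')(r) = Mul(-138, Pow(-180, -1)) = Mul(-138, Rational(-1, 180)) = Rational(23, 30))
Add(Add(Mul(-17511, Pow(-16781, -1)), Mul(T, Pow(15, -1))), Function('J')(-57)) = Add(Add(Mul(-17511, Pow(-16781, -1)), Mul(Rational(-8, 12167), Pow(15, -1))), Rational(23, 30)) = Add(Add(Mul(-17511, Rational(-1, 16781)), Mul(Rational(-8, 12167), Rational(1, 15))), Rational(23, 30)) = Add(Add(Rational(17511, 16781), Rational(-8, 182505)), Rational(23, 30)) = Add(Rational(3195710807, 3062616405), Rational(23, 30)) = Rational(739162229, 408348854)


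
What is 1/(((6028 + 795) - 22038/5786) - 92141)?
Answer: -2893/246835993 ≈ -1.1720e-5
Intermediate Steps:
1/(((6028 + 795) - 22038/5786) - 92141) = 1/((6823 - 22038*1/5786) - 92141) = 1/((6823 - 11019/2893) - 92141) = 1/(19727920/2893 - 92141) = 1/(-246835993/2893) = -2893/246835993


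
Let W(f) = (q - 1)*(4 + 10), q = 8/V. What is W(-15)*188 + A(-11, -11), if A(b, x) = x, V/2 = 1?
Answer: 7885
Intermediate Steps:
V = 2 (V = 2*1 = 2)
q = 4 (q = 8/2 = 8*(1/2) = 4)
W(f) = 42 (W(f) = (4 - 1)*(4 + 10) = 3*14 = 42)
W(-15)*188 + A(-11, -11) = 42*188 - 11 = 7896 - 11 = 7885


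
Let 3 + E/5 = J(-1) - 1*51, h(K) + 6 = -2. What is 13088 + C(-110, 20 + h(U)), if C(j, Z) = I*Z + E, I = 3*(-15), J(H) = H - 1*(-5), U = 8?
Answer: 12298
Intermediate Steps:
h(K) = -8 (h(K) = -6 - 2 = -8)
J(H) = 5 + H (J(H) = H + 5 = 5 + H)
E = -250 (E = -15 + 5*((5 - 1) - 1*51) = -15 + 5*(4 - 51) = -15 + 5*(-47) = -15 - 235 = -250)
I = -45
C(j, Z) = -250 - 45*Z (C(j, Z) = -45*Z - 250 = -250 - 45*Z)
13088 + C(-110, 20 + h(U)) = 13088 + (-250 - 45*(20 - 8)) = 13088 + (-250 - 45*12) = 13088 + (-250 - 540) = 13088 - 790 = 12298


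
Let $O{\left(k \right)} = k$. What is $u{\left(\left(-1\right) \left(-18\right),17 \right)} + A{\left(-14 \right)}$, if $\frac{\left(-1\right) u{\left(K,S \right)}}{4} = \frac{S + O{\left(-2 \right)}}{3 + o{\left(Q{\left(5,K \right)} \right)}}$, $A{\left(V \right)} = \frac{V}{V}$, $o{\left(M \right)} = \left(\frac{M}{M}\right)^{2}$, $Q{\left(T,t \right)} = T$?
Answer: $-14$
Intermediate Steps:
$o{\left(M \right)} = 1$ ($o{\left(M \right)} = 1^{2} = 1$)
$A{\left(V \right)} = 1$
$u{\left(K,S \right)} = 2 - S$ ($u{\left(K,S \right)} = - 4 \frac{S - 2}{3 + 1} = - 4 \frac{-2 + S}{4} = - 4 \left(-2 + S\right) \frac{1}{4} = - 4 \left(- \frac{1}{2} + \frac{S}{4}\right) = 2 - S$)
$u{\left(\left(-1\right) \left(-18\right),17 \right)} + A{\left(-14 \right)} = \left(2 - 17\right) + 1 = -15 + 1 = -14$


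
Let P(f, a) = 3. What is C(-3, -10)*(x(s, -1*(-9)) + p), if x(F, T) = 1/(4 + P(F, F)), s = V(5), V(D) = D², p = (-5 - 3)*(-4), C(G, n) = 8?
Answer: 1800/7 ≈ 257.14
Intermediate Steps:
p = 32 (p = -8*(-4) = 32)
s = 25 (s = 5² = 25)
x(F, T) = ⅐ (x(F, T) = 1/(4 + 3) = 1/7 = ⅐)
C(-3, -10)*(x(s, -1*(-9)) + p) = 8*(⅐ + 32) = 8*(225/7) = 1800/7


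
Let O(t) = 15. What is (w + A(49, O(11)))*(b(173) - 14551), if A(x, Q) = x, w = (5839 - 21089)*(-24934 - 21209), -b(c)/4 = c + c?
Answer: -11213153532065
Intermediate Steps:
b(c) = -8*c (b(c) = -4*(c + c) = -8*c)
w = 703680750 (w = -15250*(-46143) = 703680750)
(w + A(49, O(11)))*(b(173) - 14551) = (703680750 + 49)*(-8*173 - 14551) = 703680799*(-1384 - 14551) = 703680799*(-15935) = -11213153532065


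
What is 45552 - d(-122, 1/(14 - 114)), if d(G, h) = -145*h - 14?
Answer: 911291/20 ≈ 45565.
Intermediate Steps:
d(G, h) = -14 - 145*h
45552 - d(-122, 1/(14 - 114)) = 45552 - (-14 - 145/(14 - 114)) = 45552 - (-14 - 145/(-100)) = 45552 - (-14 - 145*(-1/100)) = 45552 - (-14 + 29/20) = 45552 - 1*(-251/20) = 45552 + 251/20 = 911291/20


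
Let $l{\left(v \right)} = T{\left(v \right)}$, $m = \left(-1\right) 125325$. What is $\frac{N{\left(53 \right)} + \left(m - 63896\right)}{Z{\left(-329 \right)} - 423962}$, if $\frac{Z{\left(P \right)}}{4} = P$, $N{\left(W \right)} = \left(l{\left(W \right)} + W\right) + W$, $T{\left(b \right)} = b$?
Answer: $\frac{94531}{212639} \approx 0.44456$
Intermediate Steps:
$m = -125325$
$l{\left(v \right)} = v$
$N{\left(W \right)} = 3 W$ ($N{\left(W \right)} = \left(W + W\right) + W = 2 W + W = 3 W$)
$Z{\left(P \right)} = 4 P$
$\frac{N{\left(53 \right)} + \left(m - 63896\right)}{Z{\left(-329 \right)} - 423962} = \frac{3 \cdot 53 - 189221}{4 \left(-329\right) - 423962} = \frac{159 - 189221}{-1316 - 423962} = \frac{159 - 189221}{-425278} = \left(-189062\right) \left(- \frac{1}{425278}\right) = \frac{94531}{212639}$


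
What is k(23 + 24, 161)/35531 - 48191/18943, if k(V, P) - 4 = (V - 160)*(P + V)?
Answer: -2157434921/673063733 ≈ -3.2054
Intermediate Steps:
k(V, P) = 4 + (-160 + V)*(P + V) (k(V, P) = 4 + (V - 160)*(P + V) = 4 + (-160 + V)*(P + V))
k(23 + 24, 161)/35531 - 48191/18943 = (4 + (23 + 24)² - 160*161 - 160*(23 + 24) + 161*(23 + 24))/35531 - 48191/18943 = (4 + 47² - 25760 - 160*47 + 161*47)*(1/35531) - 48191*1/18943 = (4 + 2209 - 25760 - 7520 + 7567)*(1/35531) - 48191/18943 = -23500*1/35531 - 48191/18943 = -23500/35531 - 48191/18943 = -2157434921/673063733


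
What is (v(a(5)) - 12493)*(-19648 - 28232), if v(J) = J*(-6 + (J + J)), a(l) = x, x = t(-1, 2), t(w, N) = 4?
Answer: 597781800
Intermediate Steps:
x = 4
a(l) = 4
v(J) = J*(-6 + 2*J)
(v(a(5)) - 12493)*(-19648 - 28232) = (2*4*(-3 + 4) - 12493)*(-19648 - 28232) = (2*4*1 - 12493)*(-47880) = (8 - 12493)*(-47880) = -12485*(-47880) = 597781800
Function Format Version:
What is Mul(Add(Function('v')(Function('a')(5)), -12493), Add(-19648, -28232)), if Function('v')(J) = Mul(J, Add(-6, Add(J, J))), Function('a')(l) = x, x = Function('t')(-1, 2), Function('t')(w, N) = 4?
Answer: 597781800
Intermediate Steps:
x = 4
Function('a')(l) = 4
Function('v')(J) = Mul(J, Add(-6, Mul(2, J)))
Mul(Add(Function('v')(Function('a')(5)), -12493), Add(-19648, -28232)) = Mul(Add(Mul(2, 4, Add(-3, 4)), -12493), Add(-19648, -28232)) = Mul(Add(Mul(2, 4, 1), -12493), -47880) = Mul(Add(8, -12493), -47880) = Mul(-12485, -47880) = 597781800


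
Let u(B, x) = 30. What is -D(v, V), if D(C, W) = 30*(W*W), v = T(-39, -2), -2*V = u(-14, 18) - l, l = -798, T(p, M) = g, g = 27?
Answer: -5141880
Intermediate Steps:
T(p, M) = 27
V = -414 (V = -(30 - 1*(-798))/2 = -(30 + 798)/2 = -1/2*828 = -414)
v = 27
D(C, W) = 30*W**2
-D(v, V) = -30*(-414)**2 = -30*171396 = -1*5141880 = -5141880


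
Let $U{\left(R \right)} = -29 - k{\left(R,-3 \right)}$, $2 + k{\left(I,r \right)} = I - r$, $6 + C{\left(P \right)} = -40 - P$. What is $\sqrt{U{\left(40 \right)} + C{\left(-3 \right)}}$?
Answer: $i \sqrt{113} \approx 10.63 i$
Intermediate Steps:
$C{\left(P \right)} = -46 - P$ ($C{\left(P \right)} = -6 - \left(40 + P\right) = -46 - P$)
$k{\left(I,r \right)} = -2 + I - r$ ($k{\left(I,r \right)} = -2 + \left(I - r\right) = -2 + I - r$)
$U{\left(R \right)} = -30 - R$ ($U{\left(R \right)} = -29 - \left(-2 + R - -3\right) = -29 - \left(-2 + R + 3\right) = -29 - \left(1 + R\right) = -30 - R$)
$\sqrt{U{\left(40 \right)} + C{\left(-3 \right)}} = \sqrt{\left(-30 - 40\right) - 43} = \sqrt{\left(-30 - 40\right) + \left(-46 + 3\right)} = \sqrt{-70 - 43} = \sqrt{-113} = i \sqrt{113}$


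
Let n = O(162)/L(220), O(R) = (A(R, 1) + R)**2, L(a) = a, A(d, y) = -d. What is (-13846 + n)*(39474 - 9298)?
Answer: -417816896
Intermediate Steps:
O(R) = 0 (O(R) = (-R + R)**2 = 0**2 = 0)
n = 0 (n = 0/220 = 0*(1/220) = 0)
(-13846 + n)*(39474 - 9298) = (-13846 + 0)*(39474 - 9298) = -13846*30176 = -417816896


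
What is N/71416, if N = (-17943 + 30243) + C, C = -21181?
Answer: -8881/71416 ≈ -0.12436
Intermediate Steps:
N = -8881 (N = (-17943 + 30243) - 21181 = 12300 - 21181 = -8881)
N/71416 = -8881/71416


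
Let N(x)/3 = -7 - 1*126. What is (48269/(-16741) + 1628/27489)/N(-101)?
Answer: 118146563/16692467841 ≈ 0.0070778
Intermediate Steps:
N(x) = -399 (N(x) = 3*(-7 - 1*126) = 3*(-7 - 126) = 3*(-133) = -399)
(48269/(-16741) + 1628/27489)/N(-101) = (48269/(-16741) + 1628/27489)/(-399) = (48269*(-1/16741) + 1628*(1/27489))*(-1/399) = (-48269/16741 + 148/2499)*(-1/399) = -118146563/41835759*(-1/399) = 118146563/16692467841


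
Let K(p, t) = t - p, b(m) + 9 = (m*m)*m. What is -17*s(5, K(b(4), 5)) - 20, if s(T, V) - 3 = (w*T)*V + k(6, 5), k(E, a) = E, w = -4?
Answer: -17173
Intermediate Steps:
b(m) = -9 + m³ (b(m) = -9 + (m*m)*m = -9 + m²*m = -9 + m³)
s(T, V) = 9 - 4*T*V (s(T, V) = 3 + ((-4*T)*V + 6) = 3 + (-4*T*V + 6) = 3 + (6 - 4*T*V) = 9 - 4*T*V)
-17*s(5, K(b(4), 5)) - 20 = -17*(9 - 4*5*(5 - (-9 + 4³))) - 20 = -17*(9 - 4*5*(5 - (-9 + 64))) - 20 = -17*(9 - 4*5*(5 - 1*55)) - 20 = -17*(9 - 4*5*(5 - 55)) - 20 = -17*(9 - 4*5*(-50)) - 20 = -17*(9 + 1000) - 20 = -17*1009 - 20 = -17153 - 20 = -17173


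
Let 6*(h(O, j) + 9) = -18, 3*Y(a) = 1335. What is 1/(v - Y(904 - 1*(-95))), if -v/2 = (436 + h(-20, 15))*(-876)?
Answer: 1/742403 ≈ 1.3470e-6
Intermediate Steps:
Y(a) = 445 (Y(a) = (1/3)*1335 = 445)
h(O, j) = -12 (h(O, j) = -9 + (1/6)*(-18) = -9 - 3 = -12)
v = 742848 (v = -2*(436 - 12)*(-876) = -848*(-876) = -2*(-371424) = 742848)
1/(v - Y(904 - 1*(-95))) = 1/(742848 - 1*445) = 1/(742848 - 445) = 1/742403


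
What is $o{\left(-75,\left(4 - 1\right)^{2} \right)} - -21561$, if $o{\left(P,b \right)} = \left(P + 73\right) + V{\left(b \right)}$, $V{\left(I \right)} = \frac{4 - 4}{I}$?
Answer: $21559$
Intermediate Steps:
$V{\left(I \right)} = 0$ ($V{\left(I \right)} = \frac{0}{I} = 0$)
$o{\left(P,b \right)} = 73 + P$ ($o{\left(P,b \right)} = \left(P + 73\right) + 0 = \left(73 + P\right) + 0 = 73 + P$)
$o{\left(-75,\left(4 - 1\right)^{2} \right)} - -21561 = \left(73 - 75\right) - -21561 = -2 + 21561 = 21559$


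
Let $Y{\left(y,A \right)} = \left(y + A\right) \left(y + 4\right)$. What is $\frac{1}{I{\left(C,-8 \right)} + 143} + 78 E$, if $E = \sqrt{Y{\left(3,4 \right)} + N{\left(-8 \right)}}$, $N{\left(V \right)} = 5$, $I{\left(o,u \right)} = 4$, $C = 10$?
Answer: $\frac{1}{147} + 234 \sqrt{6} \approx 573.19$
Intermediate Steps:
$Y{\left(y,A \right)} = \left(4 + y\right) \left(A + y\right)$ ($Y{\left(y,A \right)} = \left(A + y\right) \left(4 + y\right) = \left(4 + y\right) \left(A + y\right)$)
$E = 3 \sqrt{6}$ ($E = \sqrt{\left(3^{2} + 4 \cdot 4 + 4 \cdot 3 + 4 \cdot 3\right) + 5} = \sqrt{\left(9 + 16 + 12 + 12\right) + 5} = \sqrt{49 + 5} = \sqrt{54} = 3 \sqrt{6} \approx 7.3485$)
$\frac{1}{I{\left(C,-8 \right)} + 143} + 78 E = \frac{1}{4 + 143} + 78 \cdot 3 \sqrt{6} = \frac{1}{147} + 234 \sqrt{6}$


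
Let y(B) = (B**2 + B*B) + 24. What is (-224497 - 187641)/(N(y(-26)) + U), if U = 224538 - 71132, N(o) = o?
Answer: -206069/77391 ≈ -2.6627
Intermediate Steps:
y(B) = 24 + 2*B**2 (y(B) = (B**2 + B**2) + 24 = 2*B**2 + 24 = 24 + 2*B**2)
U = 153406
(-224497 - 187641)/(N(y(-26)) + U) = (-224497 - 187641)/((24 + 2*(-26)**2) + 153406) = -412138/((24 + 2*676) + 153406) = -412138/((24 + 1352) + 153406) = -412138/(1376 + 153406) = -412138/154782 = -412138*1/154782 = -206069/77391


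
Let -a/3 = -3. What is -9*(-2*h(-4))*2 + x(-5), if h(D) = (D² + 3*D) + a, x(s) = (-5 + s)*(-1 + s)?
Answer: 528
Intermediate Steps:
a = 9 (a = -3*(-3) = 9)
x(s) = (-1 + s)*(-5 + s)
h(D) = 9 + D² + 3*D (h(D) = (D² + 3*D) + 9 = 9 + D² + 3*D)
-9*(-2*h(-4))*2 + x(-5) = -9*(-2*(9 + (-4)² + 3*(-4)))*2 + (5 + (-5)² - 6*(-5)) = -9*(-2*(9 + 16 - 12))*2 + (5 + 25 + 30) = -9*(-2*13)*2 + 60 = -(-234)*2 + 60 = -9*(-52) + 60 = 468 + 60 = 528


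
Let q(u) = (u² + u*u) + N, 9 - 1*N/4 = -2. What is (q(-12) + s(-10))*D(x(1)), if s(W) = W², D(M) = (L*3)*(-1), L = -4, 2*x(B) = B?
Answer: 5184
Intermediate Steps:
N = 44 (N = 36 - 4*(-2) = 36 + 8 = 44)
x(B) = B/2
q(u) = 44 + 2*u² (q(u) = (u² + u*u) + 44 = (u² + u²) + 44 = 2*u² + 44 = 44 + 2*u²)
D(M) = 12 (D(M) = -4*3*(-1) = -12*(-1) = 12)
(q(-12) + s(-10))*D(x(1)) = ((44 + 2*(-12)²) + (-10)²)*12 = ((44 + 2*144) + 100)*12 = ((44 + 288) + 100)*12 = (332 + 100)*12 = 432*12 = 5184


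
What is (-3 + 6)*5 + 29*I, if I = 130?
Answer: 3785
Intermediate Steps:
(-3 + 6)*5 + 29*I = (-3 + 6)*5 + 29*130 = 3*5 + 3770 = 15 + 3770 = 3785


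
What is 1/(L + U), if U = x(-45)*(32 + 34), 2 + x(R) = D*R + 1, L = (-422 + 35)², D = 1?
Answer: 1/146733 ≈ 6.8151e-6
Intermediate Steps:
L = 149769 (L = (-387)² = 149769)
x(R) = -1 + R (x(R) = -2 + (1*R + 1) = -2 + (R + 1) = -2 + (1 + R) = -1 + R)
U = -3036 (U = (-1 - 45)*(32 + 34) = -46*66 = -3036)
1/(L + U) = 1/(149769 - 3036) = 1/146733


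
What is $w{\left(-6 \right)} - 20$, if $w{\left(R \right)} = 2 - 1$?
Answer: $-19$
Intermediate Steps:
$w{\left(R \right)} = 1$ ($w{\left(R \right)} = 2 - 1 = 1$)
$w{\left(-6 \right)} - 20 = 1 - 20 = -19$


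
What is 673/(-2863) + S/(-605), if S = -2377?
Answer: 6398186/1732115 ≈ 3.6939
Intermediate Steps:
673/(-2863) + S/(-605) = 673/(-2863) - 2377/(-605) = 673*(-1/2863) - 2377*(-1/605) = -673/2863 + 2377/605 = 6398186/1732115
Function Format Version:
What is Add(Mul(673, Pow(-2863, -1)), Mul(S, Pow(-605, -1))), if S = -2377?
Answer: Rational(6398186, 1732115) ≈ 3.6939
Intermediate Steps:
Add(Mul(673, Pow(-2863, -1)), Mul(S, Pow(-605, -1))) = Add(Mul(673, Pow(-2863, -1)), Mul(-2377, Pow(-605, -1))) = Add(Mul(673, Rational(-1, 2863)), Mul(-2377, Rational(-1, 605))) = Add(Rational(-673, 2863), Rational(2377, 605)) = Rational(6398186, 1732115)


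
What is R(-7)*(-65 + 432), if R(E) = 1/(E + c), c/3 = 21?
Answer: 367/56 ≈ 6.5536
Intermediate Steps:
c = 63 (c = 3*21 = 63)
R(E) = 1/(63 + E) (R(E) = 1/(E + 63) = 1/(63 + E))
R(-7)*(-65 + 432) = (-65 + 432)/(63 - 7) = 367/56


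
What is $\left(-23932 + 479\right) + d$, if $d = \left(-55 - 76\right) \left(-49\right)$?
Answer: $-17034$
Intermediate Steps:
$d = 6419$ ($d = \left(-131\right) \left(-49\right) = 6419$)
$\left(-23932 + 479\right) + d = \left(-23932 + 479\right) + 6419 = -23453 + 6419 = -17034$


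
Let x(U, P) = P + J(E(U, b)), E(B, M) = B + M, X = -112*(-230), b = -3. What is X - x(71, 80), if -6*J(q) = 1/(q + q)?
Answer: 20954881/816 ≈ 25680.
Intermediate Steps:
X = 25760
J(q) = -1/(12*q) (J(q) = -1/(6*(q + q)) = -1/(2*q)/6 = -1/(12*q))
x(U, P) = P - 1/(12*(-3 + U)) (x(U, P) = P - 1/(12*(U - 3)) = P - 1/(12*(-3 + U)))
X - x(71, 80) = 25760 - (-1/12 + 80*(-3 + 71))/(-3 + 71) = 25760 - (-1/12 + 80*68)/68 = 25760 - (-1/12 + 5440)/68 = 25760 - 65279/(68*12) = 25760 - 1*65279/816 = 25760 - 65279/816 = 20954881/816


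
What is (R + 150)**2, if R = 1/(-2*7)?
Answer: 4405801/196 ≈ 22479.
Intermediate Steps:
R = -1/14 (R = 1/(-14) = -1/14 ≈ -0.071429)
(R + 150)**2 = (-1/14 + 150)**2 = (2099/14)**2 = 4405801/196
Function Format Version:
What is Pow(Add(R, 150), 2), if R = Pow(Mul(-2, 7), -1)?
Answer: Rational(4405801, 196) ≈ 22479.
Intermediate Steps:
R = Rational(-1, 14) (R = Pow(-14, -1) = Rational(-1, 14) ≈ -0.071429)
Pow(Add(R, 150), 2) = Pow(Add(Rational(-1, 14), 150), 2) = Pow(Rational(2099, 14), 2) = Rational(4405801, 196)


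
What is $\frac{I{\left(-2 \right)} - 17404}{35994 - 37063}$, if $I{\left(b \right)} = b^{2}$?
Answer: $\frac{17400}{1069} \approx 16.277$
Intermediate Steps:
$\frac{I{\left(-2 \right)} - 17404}{35994 - 37063} = \frac{\left(-2\right)^{2} - 17404}{35994 - 37063} = \frac{4 - 17404}{-1069} = \left(-17400\right) \left(- \frac{1}{1069}\right) = \frac{17400}{1069}$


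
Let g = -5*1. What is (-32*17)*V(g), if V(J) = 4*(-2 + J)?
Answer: 15232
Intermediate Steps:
g = -5
V(J) = -8 + 4*J
(-32*17)*V(g) = (-32*17)*(-8 + 4*(-5)) = -544*(-8 - 20) = -544*(-28) = 15232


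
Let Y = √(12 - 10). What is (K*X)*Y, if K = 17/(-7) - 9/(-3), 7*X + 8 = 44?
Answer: 144*√2/49 ≈ 4.1561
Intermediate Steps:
X = 36/7 (X = -8/7 + (⅐)*44 = -8/7 + 44/7 = 36/7 ≈ 5.1429)
K = 4/7 (K = 17*(-⅐) - 9*(-⅓) = -17/7 + 3 = 4/7 ≈ 0.57143)
Y = √2 ≈ 1.4142
(K*X)*Y = ((4/7)*(36/7))*√2 = 144*√2/49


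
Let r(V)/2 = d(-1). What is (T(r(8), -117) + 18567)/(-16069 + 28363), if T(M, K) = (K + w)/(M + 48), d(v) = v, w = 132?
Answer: 284699/188508 ≈ 1.5103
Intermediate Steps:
r(V) = -2 (r(V) = 2*(-1) = -2)
T(M, K) = (132 + K)/(48 + M) (T(M, K) = (K + 132)/(M + 48) = (132 + K)/(48 + M))
(T(r(8), -117) + 18567)/(-16069 + 28363) = ((132 - 117)/(48 - 2) + 18567)/(-16069 + 28363) = (15/46 + 18567)/12294 = ((1/46)*15 + 18567)*(1/12294) = (15/46 + 18567)*(1/12294) = (854097/46)*(1/12294) = 284699/188508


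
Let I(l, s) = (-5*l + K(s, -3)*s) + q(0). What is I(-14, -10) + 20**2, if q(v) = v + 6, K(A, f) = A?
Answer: 576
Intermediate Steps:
q(v) = 6 + v
I(l, s) = 6 + s**2 - 5*l (I(l, s) = (-5*l + s*s) + (6 + 0) = (-5*l + s**2) + 6 = (s**2 - 5*l) + 6 = 6 + s**2 - 5*l)
I(-14, -10) + 20**2 = (6 + (-10)**2 - 5*(-14)) + 20**2 = (6 + 100 + 70) + 400 = 176 + 400 = 576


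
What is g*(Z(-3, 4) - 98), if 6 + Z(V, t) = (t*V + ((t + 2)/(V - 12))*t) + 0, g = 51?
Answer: -29988/5 ≈ -5997.6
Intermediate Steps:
Z(V, t) = -6 + V*t + t*(2 + t)/(-12 + V) (Z(V, t) = -6 + ((t*V + ((t + 2)/(V - 12))*t) + 0) = -6 + ((V*t + ((2 + t)/(-12 + V))*t) + 0) = -6 + ((V*t + t*(2 + t)/(-12 + V)) + 0) = -6 + (V*t + t*(2 + t)/(-12 + V)) = -6 + V*t + t*(2 + t)/(-12 + V))
g*(Z(-3, 4) - 98) = 51*((72 + 4² - 6*(-3) + 2*4 + 4*(-3)² - 12*(-3)*4)/(-12 - 3) - 98) = 51*((72 + 16 + 18 + 8 + 4*9 + 144)/(-15) - 98) = 51*(-(72 + 16 + 18 + 8 + 36 + 144)/15 - 98) = 51*(-1/15*294 - 98) = 51*(-98/5 - 98) = 51*(-588/5) = -29988/5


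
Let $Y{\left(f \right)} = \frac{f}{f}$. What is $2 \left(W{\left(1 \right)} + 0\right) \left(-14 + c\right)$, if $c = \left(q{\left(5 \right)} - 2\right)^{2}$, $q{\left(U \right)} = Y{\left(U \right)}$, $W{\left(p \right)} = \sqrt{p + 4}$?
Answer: $- 26 \sqrt{5} \approx -58.138$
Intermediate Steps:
$Y{\left(f \right)} = 1$
$W{\left(p \right)} = \sqrt{4 + p}$
$q{\left(U \right)} = 1$
$c = 1$ ($c = \left(1 - 2\right)^{2} = \left(-1\right)^{2} = 1$)
$2 \left(W{\left(1 \right)} + 0\right) \left(-14 + c\right) = 2 \left(\sqrt{4 + 1} + 0\right) \left(-14 + 1\right) = 2 \left(\sqrt{5} + 0\right) \left(-13\right) = 2 \sqrt{5} \left(-13\right) = - 26 \sqrt{5}$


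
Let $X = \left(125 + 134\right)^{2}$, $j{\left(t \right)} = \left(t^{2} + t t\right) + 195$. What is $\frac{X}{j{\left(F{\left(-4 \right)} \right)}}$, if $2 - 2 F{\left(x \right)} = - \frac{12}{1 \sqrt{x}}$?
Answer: $\frac{12007499}{32185} + \frac{804972 i}{32185} \approx 373.08 + 25.011 i$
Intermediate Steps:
$F{\left(x \right)} = 1 + \frac{6}{\sqrt{x}}$ ($F{\left(x \right)} = 1 - \frac{\left(-12\right) \frac{1}{1 \sqrt{x}}}{2} = 1 - \frac{\left(-12\right) \frac{1}{\sqrt{x}}}{2} = 1 + \frac{6}{\sqrt{x}}$)
$j{\left(t \right)} = 195 + 2 t^{2}$ ($j{\left(t \right)} = \left(t^{2} + t^{2}\right) + 195 = 2 t^{2} + 195 = 195 + 2 t^{2}$)
$X = 67081$ ($X = 259^{2} = 67081$)
$\frac{X}{j{\left(F{\left(-4 \right)} \right)}} = \frac{67081}{195 + 2 \left(1 + \frac{6}{2 i}\right)^{2}} = \frac{67081}{195 + 2 \left(1 + 6 \left(- \frac{i}{2}\right)\right)^{2}} = \frac{67081}{195 + 2 \left(1 - 3 i\right)^{2}}$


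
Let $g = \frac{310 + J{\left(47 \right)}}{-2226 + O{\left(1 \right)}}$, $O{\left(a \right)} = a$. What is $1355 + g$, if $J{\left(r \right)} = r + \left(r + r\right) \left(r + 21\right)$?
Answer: $\frac{3008126}{2225} \approx 1352.0$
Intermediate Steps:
$J{\left(r \right)} = r + 2 r \left(21 + r\right)$
$g = - \frac{6749}{2225}$ ($g = \frac{310 + 47 \left(43 + 2 \cdot 47\right)}{-2226 + 1} = \frac{310 + 47 \left(43 + 94\right)}{-2225} = \left(310 + 47 \cdot 137\right) \left(- \frac{1}{2225}\right) = \left(310 + 6439\right) \left(- \frac{1}{2225}\right) = 6749 \left(- \frac{1}{2225}\right) = - \frac{6749}{2225} \approx -3.0333$)
$1355 + g = 1355 - \frac{6749}{2225} = \frac{3008126}{2225}$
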